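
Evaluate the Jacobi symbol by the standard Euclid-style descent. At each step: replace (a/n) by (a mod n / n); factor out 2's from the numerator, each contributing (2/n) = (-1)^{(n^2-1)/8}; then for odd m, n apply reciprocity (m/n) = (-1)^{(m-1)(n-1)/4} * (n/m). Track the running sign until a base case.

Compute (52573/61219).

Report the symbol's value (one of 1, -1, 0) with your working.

1

flip (52573/61219) -> (61219/52573): both odd, 52573 mod 4 = 1, 61219 mod 4 = 3, so the flip contributes +1; sign now +1
(61219/52573): 61219 mod 52573 = 8646, so (61219/52573) = (8646/52573)
factor out 2^1: 8646 = 2^1·4323; with 52573 mod 8 = 5, (2/52573) = -1; sign now -1; continue with (4323/52573)
flip (4323/52573) -> (52573/4323): both odd, 4323 mod 4 = 3, 52573 mod 4 = 1, so the flip contributes +1; sign now -1
(52573/4323): 52573 mod 4323 = 697, so (52573/4323) = (697/4323)
flip (697/4323) -> (4323/697): both odd, 697 mod 4 = 1, 4323 mod 4 = 3, so the flip contributes +1; sign now -1
(4323/697): 4323 mod 697 = 141, so (4323/697) = (141/697)
flip (141/697) -> (697/141): both odd, 141 mod 4 = 1, 697 mod 4 = 1, so the flip contributes +1; sign now -1
(697/141): 697 mod 141 = 133, so (697/141) = (133/141)
flip (133/141) -> (141/133): both odd, 133 mod 4 = 1, 141 mod 4 = 1, so the flip contributes +1; sign now -1
(141/133): 141 mod 133 = 8, so (141/133) = (8/133)
factor out 2^3: 8 = 2^3·1; with 133 mod 8 = 5, (2/133) = -1; sign now +1; continue with (1/133)
reached (1/133) = 1, so the symbol is +1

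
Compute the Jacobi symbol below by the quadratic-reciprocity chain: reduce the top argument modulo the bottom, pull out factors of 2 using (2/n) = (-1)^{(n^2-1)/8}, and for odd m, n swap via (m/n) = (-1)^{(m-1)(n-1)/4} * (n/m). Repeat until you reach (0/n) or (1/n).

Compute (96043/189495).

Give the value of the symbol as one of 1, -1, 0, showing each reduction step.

reciprocity: (96043/189495) = -1·(189495/96043) since 96043 mod 4 = 3, 189495 mod 4 = 3; sign now -1
(189495/96043) = (93452/96043)   [reduce mod 96043]
93452 = 2^2·23363; (2/96043) = -1 since 96043 mod 8 = 3, so (93452/96043) = (-1)^2·(23363/96043); sign now -1
reciprocity: (23363/96043) = -1·(96043/23363) since 23363 mod 4 = 3, 96043 mod 4 = 3; sign now +1
(96043/23363) = (2591/23363)   [reduce mod 23363]
reciprocity: (2591/23363) = -1·(23363/2591) since 2591 mod 4 = 3, 23363 mod 4 = 3; sign now -1
(23363/2591) = (44/2591)   [reduce mod 2591]
44 = 2^2·11; (2/2591) = +1 since 2591 mod 8 = 7, so (44/2591) = (+1)^2·(11/2591); sign now -1
reciprocity: (11/2591) = -1·(2591/11) since 11 mod 4 = 3, 2591 mod 4 = 3; sign now +1
(2591/11) = (6/11)   [reduce mod 11]
6 = 2^1·3; (2/11) = -1 since 11 mod 8 = 3, so (6/11) = (-1)^1·(3/11); sign now -1
reciprocity: (3/11) = -1·(11/3) since 3 mod 4 = 3, 11 mod 4 = 3; sign now +1
(11/3) = (2/3)   [reduce mod 3]
2 = 2^1·1; (2/3) = -1 since 3 mod 8 = 3, so (2/3) = (-1)^1·(1/3); sign now -1
(1/3) = 1; final value = sign = -1

-1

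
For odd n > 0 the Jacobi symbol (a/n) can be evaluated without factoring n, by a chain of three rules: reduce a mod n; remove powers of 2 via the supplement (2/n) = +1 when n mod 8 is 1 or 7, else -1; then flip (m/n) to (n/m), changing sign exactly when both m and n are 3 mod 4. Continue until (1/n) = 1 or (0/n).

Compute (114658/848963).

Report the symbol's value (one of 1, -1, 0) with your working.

factor out 2^1: 114658 = 2^1·57329; with 848963 mod 8 = 3, (2/848963) = -1; sign now -1; continue with (57329/848963)
flip (57329/848963) -> (848963/57329): both odd, 57329 mod 4 = 1, 848963 mod 4 = 3, so the flip contributes +1; sign now -1
(848963/57329): 848963 mod 57329 = 46357, so (848963/57329) = (46357/57329)
flip (46357/57329) -> (57329/46357): both odd, 46357 mod 4 = 1, 57329 mod 4 = 1, so the flip contributes +1; sign now -1
(57329/46357): 57329 mod 46357 = 10972, so (57329/46357) = (10972/46357)
factor out 2^2: 10972 = 2^2·2743; with 46357 mod 8 = 5, (2/46357) = -1; sign now -1; continue with (2743/46357)
flip (2743/46357) -> (46357/2743): both odd, 2743 mod 4 = 3, 46357 mod 4 = 1, so the flip contributes +1; sign now -1
(46357/2743): 46357 mod 2743 = 2469, so (46357/2743) = (2469/2743)
flip (2469/2743) -> (2743/2469): both odd, 2469 mod 4 = 1, 2743 mod 4 = 3, so the flip contributes +1; sign now -1
(2743/2469): 2743 mod 2469 = 274, so (2743/2469) = (274/2469)
factor out 2^1: 274 = 2^1·137; with 2469 mod 8 = 5, (2/2469) = -1; sign now +1; continue with (137/2469)
flip (137/2469) -> (2469/137): both odd, 137 mod 4 = 1, 2469 mod 4 = 1, so the flip contributes +1; sign now +1
(2469/137): 2469 mod 137 = 3, so (2469/137) = (3/137)
flip (3/137) -> (137/3): both odd, 3 mod 4 = 3, 137 mod 4 = 1, so the flip contributes +1; sign now +1
(137/3): 137 mod 3 = 2, so (137/3) = (2/3)
factor out 2^1: 2 = 2^1·1; with 3 mod 8 = 3, (2/3) = -1; sign now -1; continue with (1/3)
reached (1/3) = 1, so the symbol is -1

-1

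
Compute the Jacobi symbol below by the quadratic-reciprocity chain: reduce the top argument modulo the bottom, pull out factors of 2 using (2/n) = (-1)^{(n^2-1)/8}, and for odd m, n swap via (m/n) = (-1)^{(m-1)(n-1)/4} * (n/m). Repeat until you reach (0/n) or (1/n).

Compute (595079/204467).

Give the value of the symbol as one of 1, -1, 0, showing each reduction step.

(595079/204467): 595079 mod 204467 = 186145, so (595079/204467) = (186145/204467)
flip (186145/204467) -> (204467/186145): both odd, 186145 mod 4 = 1, 204467 mod 4 = 3, so the flip contributes +1; sign now +1
(204467/186145): 204467 mod 186145 = 18322, so (204467/186145) = (18322/186145)
factor out 2^1: 18322 = 2^1·9161; with 186145 mod 8 = 1, (2/186145) = +1; sign now +1; continue with (9161/186145)
flip (9161/186145) -> (186145/9161): both odd, 9161 mod 4 = 1, 186145 mod 4 = 1, so the flip contributes +1; sign now +1
(186145/9161): 186145 mod 9161 = 2925, so (186145/9161) = (2925/9161)
flip (2925/9161) -> (9161/2925): both odd, 2925 mod 4 = 1, 9161 mod 4 = 1, so the flip contributes +1; sign now +1
(9161/2925): 9161 mod 2925 = 386, so (9161/2925) = (386/2925)
factor out 2^1: 386 = 2^1·193; with 2925 mod 8 = 5, (2/2925) = -1; sign now -1; continue with (193/2925)
flip (193/2925) -> (2925/193): both odd, 193 mod 4 = 1, 2925 mod 4 = 1, so the flip contributes +1; sign now -1
(2925/193): 2925 mod 193 = 30, so (2925/193) = (30/193)
factor out 2^1: 30 = 2^1·15; with 193 mod 8 = 1, (2/193) = +1; sign now -1; continue with (15/193)
flip (15/193) -> (193/15): both odd, 15 mod 4 = 3, 193 mod 4 = 1, so the flip contributes +1; sign now -1
(193/15): 193 mod 15 = 13, so (193/15) = (13/15)
flip (13/15) -> (15/13): both odd, 13 mod 4 = 1, 15 mod 4 = 3, so the flip contributes +1; sign now -1
(15/13): 15 mod 13 = 2, so (15/13) = (2/13)
factor out 2^1: 2 = 2^1·1; with 13 mod 8 = 5, (2/13) = -1; sign now +1; continue with (1/13)
reached (1/13) = 1, so the symbol is +1

1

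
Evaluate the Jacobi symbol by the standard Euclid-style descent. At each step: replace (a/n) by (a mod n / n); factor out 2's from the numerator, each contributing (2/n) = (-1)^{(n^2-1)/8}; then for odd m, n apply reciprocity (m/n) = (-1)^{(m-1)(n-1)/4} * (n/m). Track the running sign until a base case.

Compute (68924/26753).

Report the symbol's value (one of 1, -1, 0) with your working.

(68924/26753): 68924 mod 26753 = 15418, so (68924/26753) = (15418/26753)
factor out 2^1: 15418 = 2^1·7709; with 26753 mod 8 = 1, (2/26753) = +1; sign now +1; continue with (7709/26753)
flip (7709/26753) -> (26753/7709): both odd, 7709 mod 4 = 1, 26753 mod 4 = 1, so the flip contributes +1; sign now +1
(26753/7709): 26753 mod 7709 = 3626, so (26753/7709) = (3626/7709)
factor out 2^1: 3626 = 2^1·1813; with 7709 mod 8 = 5, (2/7709) = -1; sign now -1; continue with (1813/7709)
flip (1813/7709) -> (7709/1813): both odd, 1813 mod 4 = 1, 7709 mod 4 = 1, so the flip contributes +1; sign now -1
(7709/1813): 7709 mod 1813 = 457, so (7709/1813) = (457/1813)
flip (457/1813) -> (1813/457): both odd, 457 mod 4 = 1, 1813 mod 4 = 1, so the flip contributes +1; sign now -1
(1813/457): 1813 mod 457 = 442, so (1813/457) = (442/457)
factor out 2^1: 442 = 2^1·221; with 457 mod 8 = 1, (2/457) = +1; sign now -1; continue with (221/457)
flip (221/457) -> (457/221): both odd, 221 mod 4 = 1, 457 mod 4 = 1, so the flip contributes +1; sign now -1
(457/221): 457 mod 221 = 15, so (457/221) = (15/221)
flip (15/221) -> (221/15): both odd, 15 mod 4 = 3, 221 mod 4 = 1, so the flip contributes +1; sign now -1
(221/15): 221 mod 15 = 11, so (221/15) = (11/15)
flip (11/15) -> (15/11): both odd, 11 mod 4 = 3, 15 mod 4 = 3, so the flip contributes -1; sign now +1
(15/11): 15 mod 11 = 4, so (15/11) = (4/11)
factor out 2^2: 4 = 2^2·1; with 11 mod 8 = 3, (2/11) = -1; sign now +1; continue with (1/11)
reached (1/11) = 1, so the symbol is +1

1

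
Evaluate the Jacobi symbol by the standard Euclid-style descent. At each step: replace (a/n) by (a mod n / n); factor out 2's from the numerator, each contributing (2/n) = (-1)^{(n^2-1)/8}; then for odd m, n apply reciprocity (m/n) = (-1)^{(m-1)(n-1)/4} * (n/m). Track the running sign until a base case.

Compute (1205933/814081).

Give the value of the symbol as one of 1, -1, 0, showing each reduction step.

1

(1205933/814081): 1205933 mod 814081 = 391852, so (1205933/814081) = (391852/814081)
factor out 2^2: 391852 = 2^2·97963; with 814081 mod 8 = 1, (2/814081) = +1; sign now +1; continue with (97963/814081)
flip (97963/814081) -> (814081/97963): both odd, 97963 mod 4 = 3, 814081 mod 4 = 1, so the flip contributes +1; sign now +1
(814081/97963): 814081 mod 97963 = 30377, so (814081/97963) = (30377/97963)
flip (30377/97963) -> (97963/30377): both odd, 30377 mod 4 = 1, 97963 mod 4 = 3, so the flip contributes +1; sign now +1
(97963/30377): 97963 mod 30377 = 6832, so (97963/30377) = (6832/30377)
factor out 2^4: 6832 = 2^4·427; with 30377 mod 8 = 1, (2/30377) = +1; sign now +1; continue with (427/30377)
flip (427/30377) -> (30377/427): both odd, 427 mod 4 = 3, 30377 mod 4 = 1, so the flip contributes +1; sign now +1
(30377/427): 30377 mod 427 = 60, so (30377/427) = (60/427)
factor out 2^2: 60 = 2^2·15; with 427 mod 8 = 3, (2/427) = -1; sign now +1; continue with (15/427)
flip (15/427) -> (427/15): both odd, 15 mod 4 = 3, 427 mod 4 = 3, so the flip contributes -1; sign now -1
(427/15): 427 mod 15 = 7, so (427/15) = (7/15)
flip (7/15) -> (15/7): both odd, 7 mod 4 = 3, 15 mod 4 = 3, so the flip contributes -1; sign now +1
(15/7): 15 mod 7 = 1, so (15/7) = (1/7)
reached (1/7) = 1, so the symbol is +1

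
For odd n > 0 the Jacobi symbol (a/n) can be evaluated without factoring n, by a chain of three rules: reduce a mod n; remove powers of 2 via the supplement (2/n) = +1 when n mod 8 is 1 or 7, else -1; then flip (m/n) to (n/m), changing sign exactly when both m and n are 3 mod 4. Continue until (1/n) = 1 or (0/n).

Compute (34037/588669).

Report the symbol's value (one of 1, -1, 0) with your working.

flip (34037/588669) -> (588669/34037): both odd, 34037 mod 4 = 1, 588669 mod 4 = 1, so the flip contributes +1; sign now +1
(588669/34037): 588669 mod 34037 = 10040, so (588669/34037) = (10040/34037)
factor out 2^3: 10040 = 2^3·1255; with 34037 mod 8 = 5, (2/34037) = -1; sign now -1; continue with (1255/34037)
flip (1255/34037) -> (34037/1255): both odd, 1255 mod 4 = 3, 34037 mod 4 = 1, so the flip contributes +1; sign now -1
(34037/1255): 34037 mod 1255 = 152, so (34037/1255) = (152/1255)
factor out 2^3: 152 = 2^3·19; with 1255 mod 8 = 7, (2/1255) = +1; sign now -1; continue with (19/1255)
flip (19/1255) -> (1255/19): both odd, 19 mod 4 = 3, 1255 mod 4 = 3, so the flip contributes -1; sign now +1
(1255/19): 1255 mod 19 = 1, so (1255/19) = (1/19)
reached (1/19) = 1, so the symbol is +1

1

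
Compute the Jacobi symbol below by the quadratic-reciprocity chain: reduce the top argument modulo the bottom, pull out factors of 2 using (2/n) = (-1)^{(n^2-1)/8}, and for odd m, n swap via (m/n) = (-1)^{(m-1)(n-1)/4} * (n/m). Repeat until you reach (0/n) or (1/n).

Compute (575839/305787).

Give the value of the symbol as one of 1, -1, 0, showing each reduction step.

(575839/305787) = (270052/305787)   [reduce mod 305787]
270052 = 2^2·67513; (2/305787) = -1 since 305787 mod 8 = 3, so (270052/305787) = (-1)^2·(67513/305787); sign now +1
reciprocity: (67513/305787) = +1·(305787/67513) since 67513 mod 4 = 1, 305787 mod 4 = 3; sign now +1
(305787/67513) = (35735/67513)   [reduce mod 67513]
reciprocity: (35735/67513) = +1·(67513/35735) since 35735 mod 4 = 3, 67513 mod 4 = 1; sign now +1
(67513/35735) = (31778/35735)   [reduce mod 35735]
31778 = 2^1·15889; (2/35735) = +1 since 35735 mod 8 = 7, so (31778/35735) = (+1)^1·(15889/35735); sign now +1
reciprocity: (15889/35735) = +1·(35735/15889) since 15889 mod 4 = 1, 35735 mod 4 = 3; sign now +1
(35735/15889) = (3957/15889)   [reduce mod 15889]
reciprocity: (3957/15889) = +1·(15889/3957) since 3957 mod 4 = 1, 15889 mod 4 = 1; sign now +1
(15889/3957) = (61/3957)   [reduce mod 3957]
reciprocity: (61/3957) = +1·(3957/61) since 61 mod 4 = 1, 3957 mod 4 = 1; sign now +1
(3957/61) = (53/61)   [reduce mod 61]
reciprocity: (53/61) = +1·(61/53) since 53 mod 4 = 1, 61 mod 4 = 1; sign now +1
(61/53) = (8/53)   [reduce mod 53]
8 = 2^3·1; (2/53) = -1 since 53 mod 8 = 5, so (8/53) = (-1)^3·(1/53); sign now -1
(1/53) = 1; final value = sign = -1

-1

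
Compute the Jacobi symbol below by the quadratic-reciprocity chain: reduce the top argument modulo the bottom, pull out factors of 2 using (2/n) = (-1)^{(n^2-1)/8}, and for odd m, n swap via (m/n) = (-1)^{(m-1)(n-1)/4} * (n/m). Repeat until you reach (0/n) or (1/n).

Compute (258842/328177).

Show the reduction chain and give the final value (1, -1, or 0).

factor out 2^1: 258842 = 2^1·129421; with 328177 mod 8 = 1, (2/328177) = +1; sign now +1; continue with (129421/328177)
flip (129421/328177) -> (328177/129421): both odd, 129421 mod 4 = 1, 328177 mod 4 = 1, so the flip contributes +1; sign now +1
(328177/129421): 328177 mod 129421 = 69335, so (328177/129421) = (69335/129421)
flip (69335/129421) -> (129421/69335): both odd, 69335 mod 4 = 3, 129421 mod 4 = 1, so the flip contributes +1; sign now +1
(129421/69335): 129421 mod 69335 = 60086, so (129421/69335) = (60086/69335)
factor out 2^1: 60086 = 2^1·30043; with 69335 mod 8 = 7, (2/69335) = +1; sign now +1; continue with (30043/69335)
flip (30043/69335) -> (69335/30043): both odd, 30043 mod 4 = 3, 69335 mod 4 = 3, so the flip contributes -1; sign now -1
(69335/30043): 69335 mod 30043 = 9249, so (69335/30043) = (9249/30043)
flip (9249/30043) -> (30043/9249): both odd, 9249 mod 4 = 1, 30043 mod 4 = 3, so the flip contributes +1; sign now -1
(30043/9249): 30043 mod 9249 = 2296, so (30043/9249) = (2296/9249)
factor out 2^3: 2296 = 2^3·287; with 9249 mod 8 = 1, (2/9249) = +1; sign now -1; continue with (287/9249)
flip (287/9249) -> (9249/287): both odd, 287 mod 4 = 3, 9249 mod 4 = 1, so the flip contributes +1; sign now -1
(9249/287): 9249 mod 287 = 65, so (9249/287) = (65/287)
flip (65/287) -> (287/65): both odd, 65 mod 4 = 1, 287 mod 4 = 3, so the flip contributes +1; sign now -1
(287/65): 287 mod 65 = 27, so (287/65) = (27/65)
flip (27/65) -> (65/27): both odd, 27 mod 4 = 3, 65 mod 4 = 1, so the flip contributes +1; sign now -1
(65/27): 65 mod 27 = 11, so (65/27) = (11/27)
flip (11/27) -> (27/11): both odd, 11 mod 4 = 3, 27 mod 4 = 3, so the flip contributes -1; sign now +1
(27/11): 27 mod 11 = 5, so (27/11) = (5/11)
flip (5/11) -> (11/5): both odd, 5 mod 4 = 1, 11 mod 4 = 3, so the flip contributes +1; sign now +1
(11/5): 11 mod 5 = 1, so (11/5) = (1/5)
reached (1/5) = 1, so the symbol is +1

1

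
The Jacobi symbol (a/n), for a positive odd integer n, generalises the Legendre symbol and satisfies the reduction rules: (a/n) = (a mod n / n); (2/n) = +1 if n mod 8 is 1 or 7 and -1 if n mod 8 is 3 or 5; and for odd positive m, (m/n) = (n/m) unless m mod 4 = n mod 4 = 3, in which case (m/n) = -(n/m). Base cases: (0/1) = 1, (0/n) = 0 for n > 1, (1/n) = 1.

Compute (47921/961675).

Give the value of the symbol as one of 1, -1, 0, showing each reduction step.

flip (47921/961675) -> (961675/47921): both odd, 47921 mod 4 = 1, 961675 mod 4 = 3, so the flip contributes +1; sign now +1
(961675/47921): 961675 mod 47921 = 3255, so (961675/47921) = (3255/47921)
flip (3255/47921) -> (47921/3255): both odd, 3255 mod 4 = 3, 47921 mod 4 = 1, so the flip contributes +1; sign now +1
(47921/3255): 47921 mod 3255 = 2351, so (47921/3255) = (2351/3255)
flip (2351/3255) -> (3255/2351): both odd, 2351 mod 4 = 3, 3255 mod 4 = 3, so the flip contributes -1; sign now -1
(3255/2351): 3255 mod 2351 = 904, so (3255/2351) = (904/2351)
factor out 2^3: 904 = 2^3·113; with 2351 mod 8 = 7, (2/2351) = +1; sign now -1; continue with (113/2351)
flip (113/2351) -> (2351/113): both odd, 113 mod 4 = 1, 2351 mod 4 = 3, so the flip contributes +1; sign now -1
(2351/113): 2351 mod 113 = 91, so (2351/113) = (91/113)
flip (91/113) -> (113/91): both odd, 91 mod 4 = 3, 113 mod 4 = 1, so the flip contributes +1; sign now -1
(113/91): 113 mod 91 = 22, so (113/91) = (22/91)
factor out 2^1: 22 = 2^1·11; with 91 mod 8 = 3, (2/91) = -1; sign now +1; continue with (11/91)
flip (11/91) -> (91/11): both odd, 11 mod 4 = 3, 91 mod 4 = 3, so the flip contributes -1; sign now -1
(91/11): 91 mod 11 = 3, so (91/11) = (3/11)
flip (3/11) -> (11/3): both odd, 3 mod 4 = 3, 11 mod 4 = 3, so the flip contributes -1; sign now +1
(11/3): 11 mod 3 = 2, so (11/3) = (2/3)
factor out 2^1: 2 = 2^1·1; with 3 mod 8 = 3, (2/3) = -1; sign now -1; continue with (1/3)
reached (1/3) = 1, so the symbol is -1

-1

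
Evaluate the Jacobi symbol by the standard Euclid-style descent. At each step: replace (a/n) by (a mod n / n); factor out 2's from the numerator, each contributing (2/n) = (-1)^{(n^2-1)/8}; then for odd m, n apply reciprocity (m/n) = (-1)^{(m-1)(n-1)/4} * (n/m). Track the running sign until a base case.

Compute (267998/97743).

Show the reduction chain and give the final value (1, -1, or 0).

(267998/97743) = (72512/97743)   [reduce mod 97743]
72512 = 2^6·1133; (2/97743) = +1 since 97743 mod 8 = 7, so (72512/97743) = (+1)^6·(1133/97743); sign now +1
reciprocity: (1133/97743) = +1·(97743/1133) since 1133 mod 4 = 1, 97743 mod 4 = 3; sign now +1
(97743/1133) = (305/1133)   [reduce mod 1133]
reciprocity: (305/1133) = +1·(1133/305) since 305 mod 4 = 1, 1133 mod 4 = 1; sign now +1
(1133/305) = (218/305)   [reduce mod 305]
218 = 2^1·109; (2/305) = +1 since 305 mod 8 = 1, so (218/305) = (+1)^1·(109/305); sign now +1
reciprocity: (109/305) = +1·(305/109) since 109 mod 4 = 1, 305 mod 4 = 1; sign now +1
(305/109) = (87/109)   [reduce mod 109]
reciprocity: (87/109) = +1·(109/87) since 87 mod 4 = 3, 109 mod 4 = 1; sign now +1
(109/87) = (22/87)   [reduce mod 87]
22 = 2^1·11; (2/87) = +1 since 87 mod 8 = 7, so (22/87) = (+1)^1·(11/87); sign now +1
reciprocity: (11/87) = -1·(87/11) since 11 mod 4 = 3, 87 mod 4 = 3; sign now -1
(87/11) = (10/11)   [reduce mod 11]
10 = 2^1·5; (2/11) = -1 since 11 mod 8 = 3, so (10/11) = (-1)^1·(5/11); sign now +1
reciprocity: (5/11) = +1·(11/5) since 5 mod 4 = 1, 11 mod 4 = 3; sign now +1
(11/5) = (1/5)   [reduce mod 5]
(1/5) = 1; final value = sign = +1

1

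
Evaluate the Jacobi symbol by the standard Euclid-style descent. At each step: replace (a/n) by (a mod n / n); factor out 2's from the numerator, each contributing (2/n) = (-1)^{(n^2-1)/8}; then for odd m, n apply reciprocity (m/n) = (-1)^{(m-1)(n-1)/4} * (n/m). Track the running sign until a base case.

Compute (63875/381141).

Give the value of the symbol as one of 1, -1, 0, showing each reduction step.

reciprocity: (63875/381141) = +1·(381141/63875) since 63875 mod 4 = 3, 381141 mod 4 = 1; sign now +1
(381141/63875) = (61766/63875)   [reduce mod 63875]
61766 = 2^1·30883; (2/63875) = -1 since 63875 mod 8 = 3, so (61766/63875) = (-1)^1·(30883/63875); sign now -1
reciprocity: (30883/63875) = -1·(63875/30883) since 30883 mod 4 = 3, 63875 mod 4 = 3; sign now +1
(63875/30883) = (2109/30883)   [reduce mod 30883]
reciprocity: (2109/30883) = +1·(30883/2109) since 2109 mod 4 = 1, 30883 mod 4 = 3; sign now +1
(30883/2109) = (1357/2109)   [reduce mod 2109]
reciprocity: (1357/2109) = +1·(2109/1357) since 1357 mod 4 = 1, 2109 mod 4 = 1; sign now +1
(2109/1357) = (752/1357)   [reduce mod 1357]
752 = 2^4·47; (2/1357) = -1 since 1357 mod 8 = 5, so (752/1357) = (-1)^4·(47/1357); sign now +1
reciprocity: (47/1357) = +1·(1357/47) since 47 mod 4 = 3, 1357 mod 4 = 1; sign now +1
(1357/47) = (41/47)   [reduce mod 47]
reciprocity: (41/47) = +1·(47/41) since 41 mod 4 = 1, 47 mod 4 = 3; sign now +1
(47/41) = (6/41)   [reduce mod 41]
6 = 2^1·3; (2/41) = +1 since 41 mod 8 = 1, so (6/41) = (+1)^1·(3/41); sign now +1
reciprocity: (3/41) = +1·(41/3) since 3 mod 4 = 3, 41 mod 4 = 1; sign now +1
(41/3) = (2/3)   [reduce mod 3]
2 = 2^1·1; (2/3) = -1 since 3 mod 8 = 3, so (2/3) = (-1)^1·(1/3); sign now -1
(1/3) = 1; final value = sign = -1

-1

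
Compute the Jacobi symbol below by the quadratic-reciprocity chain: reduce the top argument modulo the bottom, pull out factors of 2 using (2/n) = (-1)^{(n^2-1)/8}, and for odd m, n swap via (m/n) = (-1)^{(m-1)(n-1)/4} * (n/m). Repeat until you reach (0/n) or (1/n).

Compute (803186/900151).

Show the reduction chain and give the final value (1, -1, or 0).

803186 = 2^1·401593; (2/900151) = +1 since 900151 mod 8 = 7, so (803186/900151) = (+1)^1·(401593/900151); sign now +1
reciprocity: (401593/900151) = +1·(900151/401593) since 401593 mod 4 = 1, 900151 mod 4 = 3; sign now +1
(900151/401593) = (96965/401593)   [reduce mod 401593]
reciprocity: (96965/401593) = +1·(401593/96965) since 96965 mod 4 = 1, 401593 mod 4 = 1; sign now +1
(401593/96965) = (13733/96965)   [reduce mod 96965]
reciprocity: (13733/96965) = +1·(96965/13733) since 13733 mod 4 = 1, 96965 mod 4 = 1; sign now +1
(96965/13733) = (834/13733)   [reduce mod 13733]
834 = 2^1·417; (2/13733) = -1 since 13733 mod 8 = 5, so (834/13733) = (-1)^1·(417/13733); sign now -1
reciprocity: (417/13733) = +1·(13733/417) since 417 mod 4 = 1, 13733 mod 4 = 1; sign now -1
(13733/417) = (389/417)   [reduce mod 417]
reciprocity: (389/417) = +1·(417/389) since 389 mod 4 = 1, 417 mod 4 = 1; sign now -1
(417/389) = (28/389)   [reduce mod 389]
28 = 2^2·7; (2/389) = -1 since 389 mod 8 = 5, so (28/389) = (-1)^2·(7/389); sign now -1
reciprocity: (7/389) = +1·(389/7) since 7 mod 4 = 3, 389 mod 4 = 1; sign now -1
(389/7) = (4/7)   [reduce mod 7]
4 = 2^2·1; (2/7) = +1 since 7 mod 8 = 7, so (4/7) = (+1)^2·(1/7); sign now -1
(1/7) = 1; final value = sign = -1

-1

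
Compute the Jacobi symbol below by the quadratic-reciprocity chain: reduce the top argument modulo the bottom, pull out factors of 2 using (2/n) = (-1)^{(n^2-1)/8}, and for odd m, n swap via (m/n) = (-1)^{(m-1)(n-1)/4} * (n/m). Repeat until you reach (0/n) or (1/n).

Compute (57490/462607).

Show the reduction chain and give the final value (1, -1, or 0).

57490 = 2^1·28745; (2/462607) = +1 since 462607 mod 8 = 7, so (57490/462607) = (+1)^1·(28745/462607); sign now +1
reciprocity: (28745/462607) = +1·(462607/28745) since 28745 mod 4 = 1, 462607 mod 4 = 3; sign now +1
(462607/28745) = (2687/28745)   [reduce mod 28745]
reciprocity: (2687/28745) = +1·(28745/2687) since 2687 mod 4 = 3, 28745 mod 4 = 1; sign now +1
(28745/2687) = (1875/2687)   [reduce mod 2687]
reciprocity: (1875/2687) = -1·(2687/1875) since 1875 mod 4 = 3, 2687 mod 4 = 3; sign now -1
(2687/1875) = (812/1875)   [reduce mod 1875]
812 = 2^2·203; (2/1875) = -1 since 1875 mod 8 = 3, so (812/1875) = (-1)^2·(203/1875); sign now -1
reciprocity: (203/1875) = -1·(1875/203) since 203 mod 4 = 3, 1875 mod 4 = 3; sign now +1
(1875/203) = (48/203)   [reduce mod 203]
48 = 2^4·3; (2/203) = -1 since 203 mod 8 = 3, so (48/203) = (-1)^4·(3/203); sign now +1
reciprocity: (3/203) = -1·(203/3) since 3 mod 4 = 3, 203 mod 4 = 3; sign now -1
(203/3) = (2/3)   [reduce mod 3]
2 = 2^1·1; (2/3) = -1 since 3 mod 8 = 3, so (2/3) = (-1)^1·(1/3); sign now +1
(1/3) = 1; final value = sign = +1

1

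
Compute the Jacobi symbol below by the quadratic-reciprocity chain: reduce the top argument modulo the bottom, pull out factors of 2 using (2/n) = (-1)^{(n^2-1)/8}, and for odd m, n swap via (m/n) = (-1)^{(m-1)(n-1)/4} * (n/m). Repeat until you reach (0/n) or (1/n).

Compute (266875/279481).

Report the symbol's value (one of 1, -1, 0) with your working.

1

reciprocity: (266875/279481) = +1·(279481/266875) since 266875 mod 4 = 3, 279481 mod 4 = 1; sign now +1
(279481/266875) = (12606/266875)   [reduce mod 266875]
12606 = 2^1·6303; (2/266875) = -1 since 266875 mod 8 = 3, so (12606/266875) = (-1)^1·(6303/266875); sign now -1
reciprocity: (6303/266875) = -1·(266875/6303) since 6303 mod 4 = 3, 266875 mod 4 = 3; sign now +1
(266875/6303) = (2149/6303)   [reduce mod 6303]
reciprocity: (2149/6303) = +1·(6303/2149) since 2149 mod 4 = 1, 6303 mod 4 = 3; sign now +1
(6303/2149) = (2005/2149)   [reduce mod 2149]
reciprocity: (2005/2149) = +1·(2149/2005) since 2005 mod 4 = 1, 2149 mod 4 = 1; sign now +1
(2149/2005) = (144/2005)   [reduce mod 2005]
144 = 2^4·9; (2/2005) = -1 since 2005 mod 8 = 5, so (144/2005) = (-1)^4·(9/2005); sign now +1
reciprocity: (9/2005) = +1·(2005/9) since 9 mod 4 = 1, 2005 mod 4 = 1; sign now +1
(2005/9) = (7/9)   [reduce mod 9]
reciprocity: (7/9) = +1·(9/7) since 7 mod 4 = 3, 9 mod 4 = 1; sign now +1
(9/7) = (2/7)   [reduce mod 7]
2 = 2^1·1; (2/7) = +1 since 7 mod 8 = 7, so (2/7) = (+1)^1·(1/7); sign now +1
(1/7) = 1; final value = sign = +1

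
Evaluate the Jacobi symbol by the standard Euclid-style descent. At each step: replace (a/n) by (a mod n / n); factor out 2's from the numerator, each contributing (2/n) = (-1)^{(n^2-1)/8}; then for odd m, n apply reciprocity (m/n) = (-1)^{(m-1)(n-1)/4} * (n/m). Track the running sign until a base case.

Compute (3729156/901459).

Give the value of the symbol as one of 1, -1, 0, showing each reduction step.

(3729156/901459): 3729156 mod 901459 = 123320, so (3729156/901459) = (123320/901459)
factor out 2^3: 123320 = 2^3·15415; with 901459 mod 8 = 3, (2/901459) = -1; sign now -1; continue with (15415/901459)
flip (15415/901459) -> (901459/15415): both odd, 15415 mod 4 = 3, 901459 mod 4 = 3, so the flip contributes -1; sign now +1
(901459/15415): 901459 mod 15415 = 7389, so (901459/15415) = (7389/15415)
flip (7389/15415) -> (15415/7389): both odd, 7389 mod 4 = 1, 15415 mod 4 = 3, so the flip contributes +1; sign now +1
(15415/7389): 15415 mod 7389 = 637, so (15415/7389) = (637/7389)
flip (637/7389) -> (7389/637): both odd, 637 mod 4 = 1, 7389 mod 4 = 1, so the flip contributes +1; sign now +1
(7389/637): 7389 mod 637 = 382, so (7389/637) = (382/637)
factor out 2^1: 382 = 2^1·191; with 637 mod 8 = 5, (2/637) = -1; sign now -1; continue with (191/637)
flip (191/637) -> (637/191): both odd, 191 mod 4 = 3, 637 mod 4 = 1, so the flip contributes +1; sign now -1
(637/191): 637 mod 191 = 64, so (637/191) = (64/191)
factor out 2^6: 64 = 2^6·1; with 191 mod 8 = 7, (2/191) = +1; sign now -1; continue with (1/191)
reached (1/191) = 1, so the symbol is -1

-1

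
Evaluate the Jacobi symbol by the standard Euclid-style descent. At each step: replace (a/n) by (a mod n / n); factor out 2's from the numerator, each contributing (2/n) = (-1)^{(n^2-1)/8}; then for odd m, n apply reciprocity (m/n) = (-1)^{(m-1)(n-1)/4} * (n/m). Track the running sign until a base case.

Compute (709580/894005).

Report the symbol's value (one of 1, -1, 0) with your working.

0

709580 = 2^2·177395; (2/894005) = -1 since 894005 mod 8 = 5, so (709580/894005) = (-1)^2·(177395/894005); sign now +1
reciprocity: (177395/894005) = +1·(894005/177395) since 177395 mod 4 = 3, 894005 mod 4 = 1; sign now +1
(894005/177395) = (7030/177395)   [reduce mod 177395]
7030 = 2^1·3515; (2/177395) = -1 since 177395 mod 8 = 3, so (7030/177395) = (-1)^1·(3515/177395); sign now -1
reciprocity: (3515/177395) = -1·(177395/3515) since 3515 mod 4 = 3, 177395 mod 4 = 3; sign now +1
(177395/3515) = (1645/3515)   [reduce mod 3515]
reciprocity: (1645/3515) = +1·(3515/1645) since 1645 mod 4 = 1, 3515 mod 4 = 3; sign now +1
(3515/1645) = (225/1645)   [reduce mod 1645]
reciprocity: (225/1645) = +1·(1645/225) since 225 mod 4 = 1, 1645 mod 4 = 1; sign now +1
(1645/225) = (70/225)   [reduce mod 225]
70 = 2^1·35; (2/225) = +1 since 225 mod 8 = 1, so (70/225) = (+1)^1·(35/225); sign now +1
reciprocity: (35/225) = +1·(225/35) since 35 mod 4 = 3, 225 mod 4 = 1; sign now +1
(225/35) = (15/35)   [reduce mod 35]
reciprocity: (15/35) = -1·(35/15) since 15 mod 4 = 3, 35 mod 4 = 3; sign now -1
(35/15) = (5/15)   [reduce mod 15]
reciprocity: (5/15) = +1·(15/5) since 5 mod 4 = 1, 15 mod 4 = 3; sign now -1
(15/5) = (0/5)   [reduce mod 5]
(0/5) = 0   [gcd(a, n) > 1]; final value = 0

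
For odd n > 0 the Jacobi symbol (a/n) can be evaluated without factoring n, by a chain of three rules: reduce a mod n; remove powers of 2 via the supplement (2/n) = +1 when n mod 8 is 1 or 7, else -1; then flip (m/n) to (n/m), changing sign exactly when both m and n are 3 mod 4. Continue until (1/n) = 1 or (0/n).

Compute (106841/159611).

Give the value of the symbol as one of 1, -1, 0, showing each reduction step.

reciprocity: (106841/159611) = +1·(159611/106841) since 106841 mod 4 = 1, 159611 mod 4 = 3; sign now +1
(159611/106841) = (52770/106841)   [reduce mod 106841]
52770 = 2^1·26385; (2/106841) = +1 since 106841 mod 8 = 1, so (52770/106841) = (+1)^1·(26385/106841); sign now +1
reciprocity: (26385/106841) = +1·(106841/26385) since 26385 mod 4 = 1, 106841 mod 4 = 1; sign now +1
(106841/26385) = (1301/26385)   [reduce mod 26385]
reciprocity: (1301/26385) = +1·(26385/1301) since 1301 mod 4 = 1, 26385 mod 4 = 1; sign now +1
(26385/1301) = (365/1301)   [reduce mod 1301]
reciprocity: (365/1301) = +1·(1301/365) since 365 mod 4 = 1, 1301 mod 4 = 1; sign now +1
(1301/365) = (206/365)   [reduce mod 365]
206 = 2^1·103; (2/365) = -1 since 365 mod 8 = 5, so (206/365) = (-1)^1·(103/365); sign now -1
reciprocity: (103/365) = +1·(365/103) since 103 mod 4 = 3, 365 mod 4 = 1; sign now -1
(365/103) = (56/103)   [reduce mod 103]
56 = 2^3·7; (2/103) = +1 since 103 mod 8 = 7, so (56/103) = (+1)^3·(7/103); sign now -1
reciprocity: (7/103) = -1·(103/7) since 7 mod 4 = 3, 103 mod 4 = 3; sign now +1
(103/7) = (5/7)   [reduce mod 7]
reciprocity: (5/7) = +1·(7/5) since 5 mod 4 = 1, 7 mod 4 = 3; sign now +1
(7/5) = (2/5)   [reduce mod 5]
2 = 2^1·1; (2/5) = -1 since 5 mod 8 = 5, so (2/5) = (-1)^1·(1/5); sign now -1
(1/5) = 1; final value = sign = -1

-1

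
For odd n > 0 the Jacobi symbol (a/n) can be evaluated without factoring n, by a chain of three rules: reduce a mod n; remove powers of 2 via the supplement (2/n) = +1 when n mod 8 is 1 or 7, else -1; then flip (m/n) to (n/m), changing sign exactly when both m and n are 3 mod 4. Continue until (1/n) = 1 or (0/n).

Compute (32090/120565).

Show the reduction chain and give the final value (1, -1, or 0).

32090 = 2^1·16045; (2/120565) = -1 since 120565 mod 8 = 5, so (32090/120565) = (-1)^1·(16045/120565); sign now -1
reciprocity: (16045/120565) = +1·(120565/16045) since 16045 mod 4 = 1, 120565 mod 4 = 1; sign now -1
(120565/16045) = (8250/16045)   [reduce mod 16045]
8250 = 2^1·4125; (2/16045) = -1 since 16045 mod 8 = 5, so (8250/16045) = (-1)^1·(4125/16045); sign now +1
reciprocity: (4125/16045) = +1·(16045/4125) since 4125 mod 4 = 1, 16045 mod 4 = 1; sign now +1
(16045/4125) = (3670/4125)   [reduce mod 4125]
3670 = 2^1·1835; (2/4125) = -1 since 4125 mod 8 = 5, so (3670/4125) = (-1)^1·(1835/4125); sign now -1
reciprocity: (1835/4125) = +1·(4125/1835) since 1835 mod 4 = 3, 4125 mod 4 = 1; sign now -1
(4125/1835) = (455/1835)   [reduce mod 1835]
reciprocity: (455/1835) = -1·(1835/455) since 455 mod 4 = 3, 1835 mod 4 = 3; sign now +1
(1835/455) = (15/455)   [reduce mod 455]
reciprocity: (15/455) = -1·(455/15) since 15 mod 4 = 3, 455 mod 4 = 3; sign now -1
(455/15) = (5/15)   [reduce mod 15]
reciprocity: (5/15) = +1·(15/5) since 5 mod 4 = 1, 15 mod 4 = 3; sign now -1
(15/5) = (0/5)   [reduce mod 5]
(0/5) = 0   [gcd(a, n) > 1]; final value = 0

0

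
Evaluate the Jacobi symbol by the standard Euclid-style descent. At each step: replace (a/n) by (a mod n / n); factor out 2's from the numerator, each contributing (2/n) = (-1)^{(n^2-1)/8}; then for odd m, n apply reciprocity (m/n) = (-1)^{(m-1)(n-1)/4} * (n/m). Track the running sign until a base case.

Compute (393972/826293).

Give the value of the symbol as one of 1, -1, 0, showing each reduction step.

0

factor out 2^2: 393972 = 2^2·98493; with 826293 mod 8 = 5, (2/826293) = -1; sign now +1; continue with (98493/826293)
flip (98493/826293) -> (826293/98493): both odd, 98493 mod 4 = 1, 826293 mod 4 = 1, so the flip contributes +1; sign now +1
(826293/98493): 826293 mod 98493 = 38349, so (826293/98493) = (38349/98493)
flip (38349/98493) -> (98493/38349): both odd, 38349 mod 4 = 1, 98493 mod 4 = 1, so the flip contributes +1; sign now +1
(98493/38349): 98493 mod 38349 = 21795, so (98493/38349) = (21795/38349)
flip (21795/38349) -> (38349/21795): both odd, 21795 mod 4 = 3, 38349 mod 4 = 1, so the flip contributes +1; sign now +1
(38349/21795): 38349 mod 21795 = 16554, so (38349/21795) = (16554/21795)
factor out 2^1: 16554 = 2^1·8277; with 21795 mod 8 = 3, (2/21795) = -1; sign now -1; continue with (8277/21795)
flip (8277/21795) -> (21795/8277): both odd, 8277 mod 4 = 1, 21795 mod 4 = 3, so the flip contributes +1; sign now -1
(21795/8277): 21795 mod 8277 = 5241, so (21795/8277) = (5241/8277)
flip (5241/8277) -> (8277/5241): both odd, 5241 mod 4 = 1, 8277 mod 4 = 1, so the flip contributes +1; sign now -1
(8277/5241): 8277 mod 5241 = 3036, so (8277/5241) = (3036/5241)
factor out 2^2: 3036 = 2^2·759; with 5241 mod 8 = 1, (2/5241) = +1; sign now -1; continue with (759/5241)
flip (759/5241) -> (5241/759): both odd, 759 mod 4 = 3, 5241 mod 4 = 1, so the flip contributes +1; sign now -1
(5241/759): 5241 mod 759 = 687, so (5241/759) = (687/759)
flip (687/759) -> (759/687): both odd, 687 mod 4 = 3, 759 mod 4 = 3, so the flip contributes -1; sign now +1
(759/687): 759 mod 687 = 72, so (759/687) = (72/687)
factor out 2^3: 72 = 2^3·9; with 687 mod 8 = 7, (2/687) = +1; sign now +1; continue with (9/687)
flip (9/687) -> (687/9): both odd, 9 mod 4 = 1, 687 mod 4 = 3, so the flip contributes +1; sign now +1
(687/9): 687 mod 9 = 3, so (687/9) = (3/9)
flip (3/9) -> (9/3): both odd, 3 mod 4 = 3, 9 mod 4 = 1, so the flip contributes +1; sign now +1
(9/3): 9 mod 3 = 0, so (9/3) = (0/3)
reached (0/3); gcd(a, n) > 1, so (0/3) = 0 and the symbol is 0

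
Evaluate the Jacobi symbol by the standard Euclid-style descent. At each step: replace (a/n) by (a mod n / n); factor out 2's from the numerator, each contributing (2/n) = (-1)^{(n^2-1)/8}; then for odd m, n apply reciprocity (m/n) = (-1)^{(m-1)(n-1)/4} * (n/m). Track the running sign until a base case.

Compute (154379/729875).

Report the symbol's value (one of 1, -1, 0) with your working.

1

reciprocity: (154379/729875) = -1·(729875/154379) since 154379 mod 4 = 3, 729875 mod 4 = 3; sign now -1
(729875/154379) = (112359/154379)   [reduce mod 154379]
reciprocity: (112359/154379) = -1·(154379/112359) since 112359 mod 4 = 3, 154379 mod 4 = 3; sign now +1
(154379/112359) = (42020/112359)   [reduce mod 112359]
42020 = 2^2·10505; (2/112359) = +1 since 112359 mod 8 = 7, so (42020/112359) = (+1)^2·(10505/112359); sign now +1
reciprocity: (10505/112359) = +1·(112359/10505) since 10505 mod 4 = 1, 112359 mod 4 = 3; sign now +1
(112359/10505) = (7309/10505)   [reduce mod 10505]
reciprocity: (7309/10505) = +1·(10505/7309) since 7309 mod 4 = 1, 10505 mod 4 = 1; sign now +1
(10505/7309) = (3196/7309)   [reduce mod 7309]
3196 = 2^2·799; (2/7309) = -1 since 7309 mod 8 = 5, so (3196/7309) = (-1)^2·(799/7309); sign now +1
reciprocity: (799/7309) = +1·(7309/799) since 799 mod 4 = 3, 7309 mod 4 = 1; sign now +1
(7309/799) = (118/799)   [reduce mod 799]
118 = 2^1·59; (2/799) = +1 since 799 mod 8 = 7, so (118/799) = (+1)^1·(59/799); sign now +1
reciprocity: (59/799) = -1·(799/59) since 59 mod 4 = 3, 799 mod 4 = 3; sign now -1
(799/59) = (32/59)   [reduce mod 59]
32 = 2^5·1; (2/59) = -1 since 59 mod 8 = 3, so (32/59) = (-1)^5·(1/59); sign now +1
(1/59) = 1; final value = sign = +1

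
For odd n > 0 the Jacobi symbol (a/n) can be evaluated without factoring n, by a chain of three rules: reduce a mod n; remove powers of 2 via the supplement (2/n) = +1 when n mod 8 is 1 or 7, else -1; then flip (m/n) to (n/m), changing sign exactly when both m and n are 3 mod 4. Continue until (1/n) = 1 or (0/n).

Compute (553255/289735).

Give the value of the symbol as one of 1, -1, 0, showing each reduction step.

(553255/289735): 553255 mod 289735 = 263520, so (553255/289735) = (263520/289735)
factor out 2^5: 263520 = 2^5·8235; with 289735 mod 8 = 7, (2/289735) = +1; sign now +1; continue with (8235/289735)
flip (8235/289735) -> (289735/8235): both odd, 8235 mod 4 = 3, 289735 mod 4 = 3, so the flip contributes -1; sign now -1
(289735/8235): 289735 mod 8235 = 1510, so (289735/8235) = (1510/8235)
factor out 2^1: 1510 = 2^1·755; with 8235 mod 8 = 3, (2/8235) = -1; sign now +1; continue with (755/8235)
flip (755/8235) -> (8235/755): both odd, 755 mod 4 = 3, 8235 mod 4 = 3, so the flip contributes -1; sign now -1
(8235/755): 8235 mod 755 = 685, so (8235/755) = (685/755)
flip (685/755) -> (755/685): both odd, 685 mod 4 = 1, 755 mod 4 = 3, so the flip contributes +1; sign now -1
(755/685): 755 mod 685 = 70, so (755/685) = (70/685)
factor out 2^1: 70 = 2^1·35; with 685 mod 8 = 5, (2/685) = -1; sign now +1; continue with (35/685)
flip (35/685) -> (685/35): both odd, 35 mod 4 = 3, 685 mod 4 = 1, so the flip contributes +1; sign now +1
(685/35): 685 mod 35 = 20, so (685/35) = (20/35)
factor out 2^2: 20 = 2^2·5; with 35 mod 8 = 3, (2/35) = -1; sign now +1; continue with (5/35)
flip (5/35) -> (35/5): both odd, 5 mod 4 = 1, 35 mod 4 = 3, so the flip contributes +1; sign now +1
(35/5): 35 mod 5 = 0, so (35/5) = (0/5)
reached (0/5); gcd(a, n) > 1, so (0/5) = 0 and the symbol is 0

0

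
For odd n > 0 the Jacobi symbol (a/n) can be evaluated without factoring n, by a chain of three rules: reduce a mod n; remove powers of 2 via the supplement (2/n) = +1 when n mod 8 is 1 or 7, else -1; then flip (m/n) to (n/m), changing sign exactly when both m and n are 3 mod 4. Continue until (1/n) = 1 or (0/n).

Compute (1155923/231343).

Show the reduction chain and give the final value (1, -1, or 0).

-1

(1155923/231343) = (230551/231343)   [reduce mod 231343]
reciprocity: (230551/231343) = -1·(231343/230551) since 230551 mod 4 = 3, 231343 mod 4 = 3; sign now -1
(231343/230551) = (792/230551)   [reduce mod 230551]
792 = 2^3·99; (2/230551) = +1 since 230551 mod 8 = 7, so (792/230551) = (+1)^3·(99/230551); sign now -1
reciprocity: (99/230551) = -1·(230551/99) since 99 mod 4 = 3, 230551 mod 4 = 3; sign now +1
(230551/99) = (79/99)   [reduce mod 99]
reciprocity: (79/99) = -1·(99/79) since 79 mod 4 = 3, 99 mod 4 = 3; sign now -1
(99/79) = (20/79)   [reduce mod 79]
20 = 2^2·5; (2/79) = +1 since 79 mod 8 = 7, so (20/79) = (+1)^2·(5/79); sign now -1
reciprocity: (5/79) = +1·(79/5) since 5 mod 4 = 1, 79 mod 4 = 3; sign now -1
(79/5) = (4/5)   [reduce mod 5]
4 = 2^2·1; (2/5) = -1 since 5 mod 8 = 5, so (4/5) = (-1)^2·(1/5); sign now -1
(1/5) = 1; final value = sign = -1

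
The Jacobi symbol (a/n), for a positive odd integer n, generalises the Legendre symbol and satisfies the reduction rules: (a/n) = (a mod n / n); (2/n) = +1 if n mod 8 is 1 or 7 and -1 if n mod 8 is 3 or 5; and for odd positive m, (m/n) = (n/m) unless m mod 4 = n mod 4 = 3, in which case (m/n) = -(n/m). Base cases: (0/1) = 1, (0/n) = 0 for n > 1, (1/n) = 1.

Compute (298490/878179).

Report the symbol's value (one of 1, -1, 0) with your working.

factor out 2^1: 298490 = 2^1·149245; with 878179 mod 8 = 3, (2/878179) = -1; sign now -1; continue with (149245/878179)
flip (149245/878179) -> (878179/149245): both odd, 149245 mod 4 = 1, 878179 mod 4 = 3, so the flip contributes +1; sign now -1
(878179/149245): 878179 mod 149245 = 131954, so (878179/149245) = (131954/149245)
factor out 2^1: 131954 = 2^1·65977; with 149245 mod 8 = 5, (2/149245) = -1; sign now +1; continue with (65977/149245)
flip (65977/149245) -> (149245/65977): both odd, 65977 mod 4 = 1, 149245 mod 4 = 1, so the flip contributes +1; sign now +1
(149245/65977): 149245 mod 65977 = 17291, so (149245/65977) = (17291/65977)
flip (17291/65977) -> (65977/17291): both odd, 17291 mod 4 = 3, 65977 mod 4 = 1, so the flip contributes +1; sign now +1
(65977/17291): 65977 mod 17291 = 14104, so (65977/17291) = (14104/17291)
factor out 2^3: 14104 = 2^3·1763; with 17291 mod 8 = 3, (2/17291) = -1; sign now -1; continue with (1763/17291)
flip (1763/17291) -> (17291/1763): both odd, 1763 mod 4 = 3, 17291 mod 4 = 3, so the flip contributes -1; sign now +1
(17291/1763): 17291 mod 1763 = 1424, so (17291/1763) = (1424/1763)
factor out 2^4: 1424 = 2^4·89; with 1763 mod 8 = 3, (2/1763) = -1; sign now +1; continue with (89/1763)
flip (89/1763) -> (1763/89): both odd, 89 mod 4 = 1, 1763 mod 4 = 3, so the flip contributes +1; sign now +1
(1763/89): 1763 mod 89 = 72, so (1763/89) = (72/89)
factor out 2^3: 72 = 2^3·9; with 89 mod 8 = 1, (2/89) = +1; sign now +1; continue with (9/89)
flip (9/89) -> (89/9): both odd, 9 mod 4 = 1, 89 mod 4 = 1, so the flip contributes +1; sign now +1
(89/9): 89 mod 9 = 8, so (89/9) = (8/9)
factor out 2^3: 8 = 2^3·1; with 9 mod 8 = 1, (2/9) = +1; sign now +1; continue with (1/9)
reached (1/9) = 1, so the symbol is +1

1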